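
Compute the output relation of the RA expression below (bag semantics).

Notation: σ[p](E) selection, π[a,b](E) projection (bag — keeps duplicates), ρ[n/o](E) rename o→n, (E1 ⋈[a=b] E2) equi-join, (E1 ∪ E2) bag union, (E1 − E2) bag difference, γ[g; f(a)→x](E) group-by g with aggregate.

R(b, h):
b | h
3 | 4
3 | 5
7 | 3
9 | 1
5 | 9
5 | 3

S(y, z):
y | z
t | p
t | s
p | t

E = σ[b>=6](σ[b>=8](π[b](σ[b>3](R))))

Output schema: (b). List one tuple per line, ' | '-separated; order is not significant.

Subexpression sizes:
  R → 6
  σ[b>3](R) → 4
  π[b](σ[b>3](R)) → 4
  σ[b>=8](π[b](σ[b>3](R))) → 1
  σ[b>=6](σ[b>=8](π[b](σ[b>3](R)))) → 1

== RESULT ==
b
9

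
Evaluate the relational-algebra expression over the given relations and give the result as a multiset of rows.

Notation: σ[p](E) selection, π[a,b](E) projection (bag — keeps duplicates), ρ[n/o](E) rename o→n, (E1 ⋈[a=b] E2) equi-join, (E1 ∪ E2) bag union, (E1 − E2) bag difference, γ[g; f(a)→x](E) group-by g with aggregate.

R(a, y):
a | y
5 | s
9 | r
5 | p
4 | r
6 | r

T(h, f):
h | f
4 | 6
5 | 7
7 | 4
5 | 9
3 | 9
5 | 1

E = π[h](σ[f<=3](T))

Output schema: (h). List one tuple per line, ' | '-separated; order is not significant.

Stepwise |·|:
  T → 6
  σ[f<=3](T) → 1
  π[h](σ[f<=3](T)) → 1

== RESULT ==
h
5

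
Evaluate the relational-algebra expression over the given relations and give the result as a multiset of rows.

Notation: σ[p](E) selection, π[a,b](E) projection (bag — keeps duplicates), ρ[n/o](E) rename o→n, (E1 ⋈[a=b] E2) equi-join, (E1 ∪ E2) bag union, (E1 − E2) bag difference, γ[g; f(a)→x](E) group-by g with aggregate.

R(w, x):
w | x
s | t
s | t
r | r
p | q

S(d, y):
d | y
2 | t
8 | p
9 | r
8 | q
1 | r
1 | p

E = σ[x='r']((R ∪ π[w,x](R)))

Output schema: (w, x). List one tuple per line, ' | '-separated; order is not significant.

Per-node cardinality:
  R → 4
  R → 4
  π[w,x](R) → 4
  (R ∪ π[w,x](R)) → 8
  σ[x='r']((R ∪ π[w,x](R))) → 2

== RESULT ==
w | x
r | r
r | r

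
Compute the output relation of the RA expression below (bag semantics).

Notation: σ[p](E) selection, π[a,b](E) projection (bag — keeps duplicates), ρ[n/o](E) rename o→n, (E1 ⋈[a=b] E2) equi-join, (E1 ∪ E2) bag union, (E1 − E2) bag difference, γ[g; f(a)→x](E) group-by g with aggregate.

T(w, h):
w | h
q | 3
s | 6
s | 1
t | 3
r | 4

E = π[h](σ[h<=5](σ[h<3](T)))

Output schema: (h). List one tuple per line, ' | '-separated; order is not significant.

Stepwise |·|:
  T → 5
  σ[h<3](T) → 1
  σ[h<=5](σ[h<3](T)) → 1
  π[h](σ[h<=5](σ[h<3](T))) → 1

== RESULT ==
h
1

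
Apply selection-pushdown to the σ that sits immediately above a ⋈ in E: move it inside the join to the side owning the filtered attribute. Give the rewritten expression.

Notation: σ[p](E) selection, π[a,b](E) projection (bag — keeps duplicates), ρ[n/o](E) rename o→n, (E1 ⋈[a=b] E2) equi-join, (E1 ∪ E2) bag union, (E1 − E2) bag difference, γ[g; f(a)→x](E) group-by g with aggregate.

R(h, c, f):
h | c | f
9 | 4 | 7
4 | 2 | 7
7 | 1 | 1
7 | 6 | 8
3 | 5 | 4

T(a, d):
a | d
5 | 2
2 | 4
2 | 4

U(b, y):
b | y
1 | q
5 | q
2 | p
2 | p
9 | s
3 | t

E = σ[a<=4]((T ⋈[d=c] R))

σ filters on a, owned by the left side.
E' = (σ[a<=4](T) ⋈[d=c] R)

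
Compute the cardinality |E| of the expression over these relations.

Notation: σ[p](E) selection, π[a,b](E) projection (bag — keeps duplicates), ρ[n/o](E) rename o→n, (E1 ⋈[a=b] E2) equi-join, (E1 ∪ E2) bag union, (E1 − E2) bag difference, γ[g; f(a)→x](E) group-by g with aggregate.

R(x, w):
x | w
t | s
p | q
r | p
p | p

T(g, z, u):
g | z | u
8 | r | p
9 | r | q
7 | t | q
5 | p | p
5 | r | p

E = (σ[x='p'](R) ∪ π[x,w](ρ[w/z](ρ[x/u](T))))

Per-node cardinality:
  R → 4
  σ[x='p'](R) → 2
  T → 5
  ρ[x/u](T) → 5
  ρ[w/z](ρ[x/u](T)) → 5
  π[x,w](ρ[w/z](ρ[x/u](T))) → 5
  (σ[x='p'](R) ∪ π[x,w](ρ[w/z](ρ[x/u](T)))) → 7

|E| = 7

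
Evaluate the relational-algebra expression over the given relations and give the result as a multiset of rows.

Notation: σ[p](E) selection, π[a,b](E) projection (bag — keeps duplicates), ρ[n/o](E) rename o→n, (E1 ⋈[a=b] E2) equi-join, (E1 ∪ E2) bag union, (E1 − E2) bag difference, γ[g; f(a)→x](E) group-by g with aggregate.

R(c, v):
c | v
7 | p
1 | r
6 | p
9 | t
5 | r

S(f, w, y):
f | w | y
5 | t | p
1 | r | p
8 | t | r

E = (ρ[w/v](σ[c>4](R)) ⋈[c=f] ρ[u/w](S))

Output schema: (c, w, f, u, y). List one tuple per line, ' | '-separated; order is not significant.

Subexpression sizes:
  R → 5
  σ[c>4](R) → 4
  ρ[w/v](σ[c>4](R)) → 4
  S → 3
  ρ[u/w](S) → 3
  (ρ[w/v](σ[c>4](R)) ⋈[c=f] ρ[u/w](S)) → 1

== RESULT ==
c | w | f | u | y
5 | r | 5 | t | p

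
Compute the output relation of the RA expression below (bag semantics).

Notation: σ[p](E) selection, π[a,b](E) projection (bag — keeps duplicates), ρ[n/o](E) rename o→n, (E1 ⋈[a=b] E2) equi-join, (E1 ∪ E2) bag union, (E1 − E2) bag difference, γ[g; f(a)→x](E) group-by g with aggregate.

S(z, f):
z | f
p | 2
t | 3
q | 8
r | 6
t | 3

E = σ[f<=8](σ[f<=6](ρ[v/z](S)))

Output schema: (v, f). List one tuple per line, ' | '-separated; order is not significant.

Stepwise |·|:
  S → 5
  ρ[v/z](S) → 5
  σ[f<=6](ρ[v/z](S)) → 4
  σ[f<=8](σ[f<=6](ρ[v/z](S))) → 4

== RESULT ==
v | f
p | 2
r | 6
t | 3
t | 3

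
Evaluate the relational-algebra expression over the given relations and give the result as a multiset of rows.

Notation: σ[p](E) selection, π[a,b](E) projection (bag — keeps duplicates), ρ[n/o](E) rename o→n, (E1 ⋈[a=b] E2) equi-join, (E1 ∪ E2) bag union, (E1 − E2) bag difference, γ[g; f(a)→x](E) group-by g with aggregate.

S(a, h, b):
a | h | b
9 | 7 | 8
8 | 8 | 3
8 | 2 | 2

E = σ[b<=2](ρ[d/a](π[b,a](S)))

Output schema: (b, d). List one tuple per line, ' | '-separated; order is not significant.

Row counts bottom-up:
  S → 3
  π[b,a](S) → 3
  ρ[d/a](π[b,a](S)) → 3
  σ[b<=2](ρ[d/a](π[b,a](S))) → 1

== RESULT ==
b | d
2 | 8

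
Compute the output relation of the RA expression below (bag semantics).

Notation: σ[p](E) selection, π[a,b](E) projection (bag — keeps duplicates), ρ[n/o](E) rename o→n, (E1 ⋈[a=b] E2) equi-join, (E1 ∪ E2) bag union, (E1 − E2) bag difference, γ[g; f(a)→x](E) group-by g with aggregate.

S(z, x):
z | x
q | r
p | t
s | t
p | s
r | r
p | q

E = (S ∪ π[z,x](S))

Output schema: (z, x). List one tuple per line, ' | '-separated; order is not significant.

Row counts bottom-up:
  S → 6
  S → 6
  π[z,x](S) → 6
  (S ∪ π[z,x](S)) → 12

== RESULT ==
z | x
p | q
p | q
p | s
p | s
p | t
p | t
q | r
q | r
r | r
r | r
s | t
s | t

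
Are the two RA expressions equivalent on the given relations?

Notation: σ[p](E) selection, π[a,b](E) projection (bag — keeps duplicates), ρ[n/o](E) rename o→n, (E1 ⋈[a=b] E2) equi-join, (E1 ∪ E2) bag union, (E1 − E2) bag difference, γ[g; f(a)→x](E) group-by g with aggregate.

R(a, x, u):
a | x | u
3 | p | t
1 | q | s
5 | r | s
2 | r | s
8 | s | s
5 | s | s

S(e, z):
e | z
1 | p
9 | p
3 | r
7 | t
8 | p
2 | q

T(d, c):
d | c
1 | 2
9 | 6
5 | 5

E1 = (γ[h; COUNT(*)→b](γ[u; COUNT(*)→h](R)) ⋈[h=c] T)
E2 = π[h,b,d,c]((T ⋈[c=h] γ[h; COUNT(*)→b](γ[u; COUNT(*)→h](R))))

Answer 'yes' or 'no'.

E1 stepwise |·|:
  R → 6
  γ[u; COUNT(*)→h](R) → 2
  γ[h; COUNT(*)→b](γ[u; COUNT(*)→h](R)) → 2
  T → 3
  (γ[h; COUNT(*)→b](γ[u; COUNT(*)→h](R)) ⋈[h=c] T) → 1
E2 stepwise |·|:
  T → 3
  R → 6
  γ[u; COUNT(*)→h](R) → 2
  γ[h; COUNT(*)→b](γ[u; COUNT(*)→h](R)) → 2
  (T ⋈[c=h] γ[h; COUNT(*)→b](γ[u; COUNT(*)→h](R))) → 1
  π[h,b,d,c]((T ⋈[c=h] γ[h; COUNT(*)→b](γ[u; COUNT(*)→h](R)))) → 1

E1 and E2 produce the same multiset:
h | b | d | c
5 | 1 | 5 | 5

yes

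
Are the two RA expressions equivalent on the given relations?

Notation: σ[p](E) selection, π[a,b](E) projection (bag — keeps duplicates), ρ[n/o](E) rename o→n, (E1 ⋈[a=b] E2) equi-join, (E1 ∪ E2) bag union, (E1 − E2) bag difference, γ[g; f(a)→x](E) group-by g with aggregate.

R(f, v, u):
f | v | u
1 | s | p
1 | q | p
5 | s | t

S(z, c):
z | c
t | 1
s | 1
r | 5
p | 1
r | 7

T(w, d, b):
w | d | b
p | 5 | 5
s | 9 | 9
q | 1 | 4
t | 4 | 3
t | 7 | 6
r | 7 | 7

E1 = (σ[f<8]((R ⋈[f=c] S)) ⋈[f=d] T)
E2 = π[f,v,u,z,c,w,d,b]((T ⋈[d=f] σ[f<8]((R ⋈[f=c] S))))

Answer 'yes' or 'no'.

E1 subexpression sizes:
  R → 3
  S → 5
  (R ⋈[f=c] S) → 7
  σ[f<8]((R ⋈[f=c] S)) → 7
  T → 6
  (σ[f<8]((R ⋈[f=c] S)) ⋈[f=d] T) → 7
E2 subexpression sizes:
  T → 6
  R → 3
  S → 5
  (R ⋈[f=c] S) → 7
  σ[f<8]((R ⋈[f=c] S)) → 7
  (T ⋈[d=f] σ[f<8]((R ⋈[f=c] S))) → 7
  π[f,v,u,z,c,w,d,b]((T ⋈[d=f] σ[f<8]((R ⋈[f=c] S)))) → 7

E1 and E2 produce the same multiset:
f | v | u | z | c | w | d | b
1 | q | p | p | 1 | q | 1 | 4
1 | q | p | s | 1 | q | 1 | 4
1 | q | p | t | 1 | q | 1 | 4
1 | s | p | p | 1 | q | 1 | 4
1 | s | p | s | 1 | q | 1 | 4
1 | s | p | t | 1 | q | 1 | 4
5 | s | t | r | 5 | p | 5 | 5

yes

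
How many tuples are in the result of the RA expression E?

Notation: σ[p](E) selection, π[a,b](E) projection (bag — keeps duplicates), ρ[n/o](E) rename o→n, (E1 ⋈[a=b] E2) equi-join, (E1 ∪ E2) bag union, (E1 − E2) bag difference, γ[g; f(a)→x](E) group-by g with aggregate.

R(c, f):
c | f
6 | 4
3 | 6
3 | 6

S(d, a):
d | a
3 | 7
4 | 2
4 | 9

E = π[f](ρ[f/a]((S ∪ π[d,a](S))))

Stepwise |·|:
  S → 3
  S → 3
  π[d,a](S) → 3
  (S ∪ π[d,a](S)) → 6
  ρ[f/a]((S ∪ π[d,a](S))) → 6
  π[f](ρ[f/a]((S ∪ π[d,a](S)))) → 6

|E| = 6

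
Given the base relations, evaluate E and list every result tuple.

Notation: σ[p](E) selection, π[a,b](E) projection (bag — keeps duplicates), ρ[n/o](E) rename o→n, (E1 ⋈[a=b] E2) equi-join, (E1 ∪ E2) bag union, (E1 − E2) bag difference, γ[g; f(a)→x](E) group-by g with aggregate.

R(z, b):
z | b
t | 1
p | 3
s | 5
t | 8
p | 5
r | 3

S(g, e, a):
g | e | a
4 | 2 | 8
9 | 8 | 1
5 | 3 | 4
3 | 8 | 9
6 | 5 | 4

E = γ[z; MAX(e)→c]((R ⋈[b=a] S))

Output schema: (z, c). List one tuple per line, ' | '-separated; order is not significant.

Row counts bottom-up:
  R → 6
  S → 5
  (R ⋈[b=a] S) → 2
  γ[z; MAX(e)→c]((R ⋈[b=a] S)) → 1

== RESULT ==
z | c
t | 8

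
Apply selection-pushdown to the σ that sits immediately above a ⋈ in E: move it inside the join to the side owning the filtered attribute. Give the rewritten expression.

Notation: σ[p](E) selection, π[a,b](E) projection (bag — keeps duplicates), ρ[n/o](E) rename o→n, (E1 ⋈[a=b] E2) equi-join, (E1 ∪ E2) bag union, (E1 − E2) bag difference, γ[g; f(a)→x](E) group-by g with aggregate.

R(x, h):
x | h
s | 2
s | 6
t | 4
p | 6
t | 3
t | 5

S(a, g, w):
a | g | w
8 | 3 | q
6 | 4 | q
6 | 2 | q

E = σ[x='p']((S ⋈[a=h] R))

σ filters on x, owned by the right side.
E' = (S ⋈[a=h] σ[x='p'](R))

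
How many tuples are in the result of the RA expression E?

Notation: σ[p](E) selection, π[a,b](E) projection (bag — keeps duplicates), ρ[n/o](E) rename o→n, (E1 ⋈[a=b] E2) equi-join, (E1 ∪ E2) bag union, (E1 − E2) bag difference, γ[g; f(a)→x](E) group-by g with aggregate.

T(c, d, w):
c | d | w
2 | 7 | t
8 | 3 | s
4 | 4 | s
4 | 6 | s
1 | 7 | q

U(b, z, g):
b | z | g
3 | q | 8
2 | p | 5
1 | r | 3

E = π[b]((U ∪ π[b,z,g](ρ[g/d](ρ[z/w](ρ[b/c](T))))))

Subexpression sizes:
  U → 3
  T → 5
  ρ[b/c](T) → 5
  ρ[z/w](ρ[b/c](T)) → 5
  ρ[g/d](ρ[z/w](ρ[b/c](T))) → 5
  π[b,z,g](ρ[g/d](ρ[z/w](ρ[b/c](T)))) → 5
  (U ∪ π[b,z,g](ρ[g/d](ρ[z/w](ρ[b/c](T))))) → 8
  π[b]((U ∪ π[b,z,g](ρ[g/d](ρ[z/w](ρ[b/c](T)))))) → 8

|E| = 8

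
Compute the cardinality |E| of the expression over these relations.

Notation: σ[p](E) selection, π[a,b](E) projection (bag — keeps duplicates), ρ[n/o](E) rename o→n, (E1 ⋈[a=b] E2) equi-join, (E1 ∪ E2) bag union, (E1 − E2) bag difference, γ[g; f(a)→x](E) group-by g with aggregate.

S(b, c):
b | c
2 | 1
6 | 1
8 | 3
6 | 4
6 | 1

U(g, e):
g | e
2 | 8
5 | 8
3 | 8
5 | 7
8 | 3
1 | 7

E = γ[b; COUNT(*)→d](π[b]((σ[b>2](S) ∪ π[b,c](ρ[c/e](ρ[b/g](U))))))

Row counts bottom-up:
  S → 5
  σ[b>2](S) → 4
  U → 6
  ρ[b/g](U) → 6
  ρ[c/e](ρ[b/g](U)) → 6
  π[b,c](ρ[c/e](ρ[b/g](U))) → 6
  (σ[b>2](S) ∪ π[b,c](ρ[c/e](ρ[b/g](U)))) → 10
  π[b]((σ[b>2](S) ∪ π[b,c](ρ[c/e](ρ[b/g](U))))) → 10
  γ[b; COUNT(*)→d](π[b]((σ[b>2](S) ∪ π[b,c](ρ[c/e](ρ[b/g](U)))))) → 6

|E| = 6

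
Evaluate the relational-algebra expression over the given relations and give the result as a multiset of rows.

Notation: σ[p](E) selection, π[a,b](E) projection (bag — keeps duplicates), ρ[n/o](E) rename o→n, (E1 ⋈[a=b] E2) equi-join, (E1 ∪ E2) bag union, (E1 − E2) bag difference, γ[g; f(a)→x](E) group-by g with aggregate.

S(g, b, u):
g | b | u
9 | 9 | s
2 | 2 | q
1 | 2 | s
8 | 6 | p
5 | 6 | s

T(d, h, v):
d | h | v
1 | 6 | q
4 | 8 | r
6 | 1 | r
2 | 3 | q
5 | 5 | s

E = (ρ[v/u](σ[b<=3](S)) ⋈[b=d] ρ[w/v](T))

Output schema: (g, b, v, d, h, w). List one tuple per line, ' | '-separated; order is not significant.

Row counts bottom-up:
  S → 5
  σ[b<=3](S) → 2
  ρ[v/u](σ[b<=3](S)) → 2
  T → 5
  ρ[w/v](T) → 5
  (ρ[v/u](σ[b<=3](S)) ⋈[b=d] ρ[w/v](T)) → 2

== RESULT ==
g | b | v | d | h | w
1 | 2 | s | 2 | 3 | q
2 | 2 | q | 2 | 3 | q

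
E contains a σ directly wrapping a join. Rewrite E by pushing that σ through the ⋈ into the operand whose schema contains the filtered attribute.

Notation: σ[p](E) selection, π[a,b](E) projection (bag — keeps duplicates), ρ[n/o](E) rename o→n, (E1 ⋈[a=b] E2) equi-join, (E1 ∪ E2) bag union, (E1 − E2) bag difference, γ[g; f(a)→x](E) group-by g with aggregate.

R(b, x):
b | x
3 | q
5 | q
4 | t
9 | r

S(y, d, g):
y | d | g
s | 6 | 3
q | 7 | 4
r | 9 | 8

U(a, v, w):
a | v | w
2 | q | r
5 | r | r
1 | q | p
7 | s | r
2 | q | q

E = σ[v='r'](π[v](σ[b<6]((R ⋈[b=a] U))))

σ filters on b, owned by the left side.
E' = σ[v='r'](π[v]((σ[b<6](R) ⋈[b=a] U)))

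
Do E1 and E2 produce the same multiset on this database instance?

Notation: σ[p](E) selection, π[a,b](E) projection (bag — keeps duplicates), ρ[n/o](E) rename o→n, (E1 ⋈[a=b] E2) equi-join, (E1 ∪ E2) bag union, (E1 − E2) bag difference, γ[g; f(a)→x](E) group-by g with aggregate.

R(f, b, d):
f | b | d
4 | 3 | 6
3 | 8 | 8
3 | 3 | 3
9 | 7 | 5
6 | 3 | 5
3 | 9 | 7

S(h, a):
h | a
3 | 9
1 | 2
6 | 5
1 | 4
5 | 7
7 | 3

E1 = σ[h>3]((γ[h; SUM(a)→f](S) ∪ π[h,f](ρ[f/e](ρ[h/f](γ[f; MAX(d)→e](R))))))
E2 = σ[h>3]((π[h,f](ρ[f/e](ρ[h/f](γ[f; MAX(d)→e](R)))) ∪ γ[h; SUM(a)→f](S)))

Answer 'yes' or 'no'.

E1 row counts bottom-up:
  S → 6
  γ[h; SUM(a)→f](S) → 5
  R → 6
  γ[f; MAX(d)→e](R) → 4
  ρ[h/f](γ[f; MAX(d)→e](R)) → 4
  ρ[f/e](ρ[h/f](γ[f; MAX(d)→e](R))) → 4
  π[h,f](ρ[f/e](ρ[h/f](γ[f; MAX(d)→e](R)))) → 4
  (γ[h; SUM(a)→f](S) ∪ π[h,f](ρ[f/e](ρ[h/f](γ[f; MAX(d)→e](R))))) → 9
  σ[h>3]((γ[h; SUM(a)→f](S) ∪ π[h,f](ρ[f/e](ρ[h/f](γ[f; MAX(d)→e](R)))))) → 6
E2 row counts bottom-up:
  R → 6
  γ[f; MAX(d)→e](R) → 4
  ρ[h/f](γ[f; MAX(d)→e](R)) → 4
  ρ[f/e](ρ[h/f](γ[f; MAX(d)→e](R))) → 4
  π[h,f](ρ[f/e](ρ[h/f](γ[f; MAX(d)→e](R)))) → 4
  S → 6
  γ[h; SUM(a)→f](S) → 5
  (π[h,f](ρ[f/e](ρ[h/f](γ[f; MAX(d)→e](R)))) ∪ γ[h; SUM(a)→f](S)) → 9
  σ[h>3]((π[h,f](ρ[f/e](ρ[h/f](γ[f; MAX(d)→e](R)))) ∪ γ[h; SUM(a)→f](S))) → 6

E1 and E2 produce the same multiset:
h | f
4 | 6
5 | 7
6 | 5
6 | 5
7 | 3
9 | 5

yes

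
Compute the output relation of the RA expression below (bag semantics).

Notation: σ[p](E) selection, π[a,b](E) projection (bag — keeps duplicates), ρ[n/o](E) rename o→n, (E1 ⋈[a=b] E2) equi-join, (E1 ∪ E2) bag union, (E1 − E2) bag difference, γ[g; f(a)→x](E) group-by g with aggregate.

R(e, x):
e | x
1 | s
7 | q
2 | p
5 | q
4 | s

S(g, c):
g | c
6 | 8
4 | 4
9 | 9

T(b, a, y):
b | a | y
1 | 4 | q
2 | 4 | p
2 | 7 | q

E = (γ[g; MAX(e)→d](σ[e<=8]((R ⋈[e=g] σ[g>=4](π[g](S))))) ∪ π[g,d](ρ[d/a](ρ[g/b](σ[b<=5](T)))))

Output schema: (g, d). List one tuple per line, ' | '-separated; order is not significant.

Subexpression sizes:
  R → 5
  S → 3
  π[g](S) → 3
  σ[g>=4](π[g](S)) → 3
  (R ⋈[e=g] σ[g>=4](π[g](S))) → 1
  σ[e<=8]((R ⋈[e=g] σ[g>=4](π[g](S)))) → 1
  γ[g; MAX(e)→d](σ[e<=8]((R ⋈[e=g] σ[g>=4](π[g](S))))) → 1
  T → 3
  σ[b<=5](T) → 3
  ρ[g/b](σ[b<=5](T)) → 3
  ρ[d/a](ρ[g/b](σ[b<=5](T))) → 3
  π[g,d](ρ[d/a](ρ[g/b](σ[b<=5](T)))) → 3
  (γ[g; MAX(e)→d](σ[e<=8]((R ⋈[e=g] σ[g>=4](π[g](S))))) ∪ π[g,d](ρ[d/a](ρ[g/b](σ[b<=5](T))))) → 4

== RESULT ==
g | d
1 | 4
2 | 4
2 | 7
4 | 4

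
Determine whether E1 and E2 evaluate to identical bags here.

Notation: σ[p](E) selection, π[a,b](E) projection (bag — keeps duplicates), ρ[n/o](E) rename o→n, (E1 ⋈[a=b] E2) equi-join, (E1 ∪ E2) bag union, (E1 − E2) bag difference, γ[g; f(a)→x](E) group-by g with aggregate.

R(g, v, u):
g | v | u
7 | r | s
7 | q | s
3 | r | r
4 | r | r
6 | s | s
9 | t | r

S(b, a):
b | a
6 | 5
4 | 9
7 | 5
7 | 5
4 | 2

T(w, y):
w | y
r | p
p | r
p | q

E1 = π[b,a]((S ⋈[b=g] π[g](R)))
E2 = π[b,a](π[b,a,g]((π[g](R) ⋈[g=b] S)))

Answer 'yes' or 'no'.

E1 subexpression sizes:
  S → 5
  R → 6
  π[g](R) → 6
  (S ⋈[b=g] π[g](R)) → 7
  π[b,a]((S ⋈[b=g] π[g](R))) → 7
E2 subexpression sizes:
  R → 6
  π[g](R) → 6
  S → 5
  (π[g](R) ⋈[g=b] S) → 7
  π[b,a,g]((π[g](R) ⋈[g=b] S)) → 7
  π[b,a](π[b,a,g]((π[g](R) ⋈[g=b] S))) → 7

E1 and E2 produce the same multiset:
b | a
4 | 2
4 | 9
6 | 5
7 | 5
7 | 5
7 | 5
7 | 5

yes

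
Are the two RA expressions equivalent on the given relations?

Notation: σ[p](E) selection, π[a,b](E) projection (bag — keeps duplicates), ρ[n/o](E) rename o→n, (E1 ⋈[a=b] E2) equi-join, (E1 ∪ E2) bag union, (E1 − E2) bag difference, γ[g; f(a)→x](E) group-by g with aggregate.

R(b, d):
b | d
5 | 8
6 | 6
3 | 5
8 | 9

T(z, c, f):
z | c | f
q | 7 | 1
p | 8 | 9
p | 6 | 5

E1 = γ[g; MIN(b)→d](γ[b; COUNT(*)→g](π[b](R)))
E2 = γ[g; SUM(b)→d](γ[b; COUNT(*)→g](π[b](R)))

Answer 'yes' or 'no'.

E1 subexpression sizes:
  R → 4
  π[b](R) → 4
  γ[b; COUNT(*)→g](π[b](R)) → 4
  γ[g; MIN(b)→d](γ[b; COUNT(*)→g](π[b](R))) → 1
E2 subexpression sizes:
  R → 4
  π[b](R) → 4
  γ[b; COUNT(*)→g](π[b](R)) → 4
  γ[g; SUM(b)→d](γ[b; COUNT(*)→g](π[b](R))) → 1

E1 result:
g | d
1 | 3
E2 result:
g | d
1 | 22
Witness: (1, 3) appears 1× in E1 but 0× in E2.

no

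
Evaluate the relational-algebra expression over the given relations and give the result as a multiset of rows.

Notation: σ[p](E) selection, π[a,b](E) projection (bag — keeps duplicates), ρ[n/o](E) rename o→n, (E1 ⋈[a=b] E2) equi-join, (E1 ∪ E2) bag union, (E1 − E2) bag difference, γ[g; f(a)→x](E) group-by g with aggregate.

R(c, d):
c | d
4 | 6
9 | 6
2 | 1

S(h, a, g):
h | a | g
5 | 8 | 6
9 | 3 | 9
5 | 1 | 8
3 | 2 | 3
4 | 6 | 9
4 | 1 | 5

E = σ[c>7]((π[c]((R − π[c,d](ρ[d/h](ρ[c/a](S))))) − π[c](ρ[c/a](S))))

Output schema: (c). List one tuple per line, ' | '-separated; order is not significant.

Subexpression sizes:
  R → 3
  S → 6
  ρ[c/a](S) → 6
  ρ[d/h](ρ[c/a](S)) → 6
  π[c,d](ρ[d/h](ρ[c/a](S))) → 6
  (R − π[c,d](ρ[d/h](ρ[c/a](S)))) → 3
  π[c]((R − π[c,d](ρ[d/h](ρ[c/a](S))))) → 3
  S → 6
  ρ[c/a](S) → 6
  π[c](ρ[c/a](S)) → 6
  (π[c]((R − π[c,d](ρ[d/h](ρ[c/a](S))))) − π[c](ρ[c/a](S))) → 2
  σ[c>7]((π[c]((R − π[c,d](ρ[d/h](ρ[c/a](S))))) − π[c](ρ[c/a](S)))) → 1

== RESULT ==
c
9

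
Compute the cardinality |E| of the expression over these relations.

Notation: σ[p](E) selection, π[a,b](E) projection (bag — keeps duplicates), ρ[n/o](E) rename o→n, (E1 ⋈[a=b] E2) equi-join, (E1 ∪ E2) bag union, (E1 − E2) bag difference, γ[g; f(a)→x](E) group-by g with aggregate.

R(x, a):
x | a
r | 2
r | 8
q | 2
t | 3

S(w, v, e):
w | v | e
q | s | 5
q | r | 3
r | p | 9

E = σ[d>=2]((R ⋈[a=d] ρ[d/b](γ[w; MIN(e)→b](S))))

Subexpression sizes:
  R → 4
  S → 3
  γ[w; MIN(e)→b](S) → 2
  ρ[d/b](γ[w; MIN(e)→b](S)) → 2
  (R ⋈[a=d] ρ[d/b](γ[w; MIN(e)→b](S))) → 1
  σ[d>=2]((R ⋈[a=d] ρ[d/b](γ[w; MIN(e)→b](S)))) → 1

|E| = 1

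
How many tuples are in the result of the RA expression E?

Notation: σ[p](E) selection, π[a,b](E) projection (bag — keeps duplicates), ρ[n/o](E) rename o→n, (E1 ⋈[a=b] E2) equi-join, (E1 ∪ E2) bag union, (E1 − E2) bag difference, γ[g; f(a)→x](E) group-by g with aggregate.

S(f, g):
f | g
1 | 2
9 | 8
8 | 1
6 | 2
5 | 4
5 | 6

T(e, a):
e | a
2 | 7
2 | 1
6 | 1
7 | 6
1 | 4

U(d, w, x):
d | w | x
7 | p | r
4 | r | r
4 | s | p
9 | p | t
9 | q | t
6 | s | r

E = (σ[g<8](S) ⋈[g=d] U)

Per-node cardinality:
  S → 6
  σ[g<8](S) → 5
  U → 6
  (σ[g<8](S) ⋈[g=d] U) → 3

|E| = 3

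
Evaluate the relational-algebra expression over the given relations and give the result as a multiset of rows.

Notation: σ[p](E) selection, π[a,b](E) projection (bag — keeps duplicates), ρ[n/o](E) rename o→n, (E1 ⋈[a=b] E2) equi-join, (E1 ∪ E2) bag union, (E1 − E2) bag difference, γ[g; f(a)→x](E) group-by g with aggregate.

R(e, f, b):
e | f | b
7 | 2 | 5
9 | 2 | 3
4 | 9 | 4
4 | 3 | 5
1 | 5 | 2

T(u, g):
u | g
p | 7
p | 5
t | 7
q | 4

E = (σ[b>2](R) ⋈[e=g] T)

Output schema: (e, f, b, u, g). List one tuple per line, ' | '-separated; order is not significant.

Row counts bottom-up:
  R → 5
  σ[b>2](R) → 4
  T → 4
  (σ[b>2](R) ⋈[e=g] T) → 4

== RESULT ==
e | f | b | u | g
4 | 3 | 5 | q | 4
4 | 9 | 4 | q | 4
7 | 2 | 5 | p | 7
7 | 2 | 5 | t | 7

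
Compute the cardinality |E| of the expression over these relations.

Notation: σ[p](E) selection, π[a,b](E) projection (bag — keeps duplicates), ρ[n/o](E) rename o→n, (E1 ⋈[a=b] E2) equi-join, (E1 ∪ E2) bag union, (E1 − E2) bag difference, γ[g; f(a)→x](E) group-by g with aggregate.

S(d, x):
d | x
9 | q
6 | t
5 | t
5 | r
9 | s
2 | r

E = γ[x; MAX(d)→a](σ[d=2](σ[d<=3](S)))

Subexpression sizes:
  S → 6
  σ[d<=3](S) → 1
  σ[d=2](σ[d<=3](S)) → 1
  γ[x; MAX(d)→a](σ[d=2](σ[d<=3](S))) → 1

|E| = 1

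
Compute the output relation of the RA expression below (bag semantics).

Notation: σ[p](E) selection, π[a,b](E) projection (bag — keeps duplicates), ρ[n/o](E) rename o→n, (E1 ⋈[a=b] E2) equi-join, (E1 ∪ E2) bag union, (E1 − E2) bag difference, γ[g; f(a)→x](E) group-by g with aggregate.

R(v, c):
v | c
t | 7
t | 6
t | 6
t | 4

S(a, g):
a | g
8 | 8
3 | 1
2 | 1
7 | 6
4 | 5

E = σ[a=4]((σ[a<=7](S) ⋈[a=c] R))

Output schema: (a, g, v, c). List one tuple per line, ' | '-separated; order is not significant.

Row counts bottom-up:
  S → 5
  σ[a<=7](S) → 4
  R → 4
  (σ[a<=7](S) ⋈[a=c] R) → 2
  σ[a=4]((σ[a<=7](S) ⋈[a=c] R)) → 1

== RESULT ==
a | g | v | c
4 | 5 | t | 4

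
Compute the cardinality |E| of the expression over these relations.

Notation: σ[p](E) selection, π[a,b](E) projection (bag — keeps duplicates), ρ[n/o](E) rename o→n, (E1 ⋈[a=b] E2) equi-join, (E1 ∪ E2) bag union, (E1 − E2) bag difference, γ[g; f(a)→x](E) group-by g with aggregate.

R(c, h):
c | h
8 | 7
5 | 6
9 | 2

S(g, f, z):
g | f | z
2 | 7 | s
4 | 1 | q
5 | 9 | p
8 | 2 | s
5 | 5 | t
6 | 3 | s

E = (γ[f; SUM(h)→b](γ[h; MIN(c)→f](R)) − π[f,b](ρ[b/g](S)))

Row counts bottom-up:
  R → 3
  γ[h; MIN(c)→f](R) → 3
  γ[f; SUM(h)→b](γ[h; MIN(c)→f](R)) → 3
  S → 6
  ρ[b/g](S) → 6
  π[f,b](ρ[b/g](S)) → 6
  (γ[f; SUM(h)→b](γ[h; MIN(c)→f](R)) − π[f,b](ρ[b/g](S))) → 3

|E| = 3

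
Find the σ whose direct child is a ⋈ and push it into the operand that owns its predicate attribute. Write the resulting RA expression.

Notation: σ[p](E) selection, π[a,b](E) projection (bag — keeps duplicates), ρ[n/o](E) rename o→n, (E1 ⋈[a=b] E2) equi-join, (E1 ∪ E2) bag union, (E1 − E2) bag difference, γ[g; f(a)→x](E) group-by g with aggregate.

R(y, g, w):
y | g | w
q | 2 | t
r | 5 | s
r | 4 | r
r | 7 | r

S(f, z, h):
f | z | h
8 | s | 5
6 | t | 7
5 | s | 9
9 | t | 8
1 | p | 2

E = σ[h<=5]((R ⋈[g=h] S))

σ filters on h, owned by the right side.
E' = (R ⋈[g=h] σ[h<=5](S))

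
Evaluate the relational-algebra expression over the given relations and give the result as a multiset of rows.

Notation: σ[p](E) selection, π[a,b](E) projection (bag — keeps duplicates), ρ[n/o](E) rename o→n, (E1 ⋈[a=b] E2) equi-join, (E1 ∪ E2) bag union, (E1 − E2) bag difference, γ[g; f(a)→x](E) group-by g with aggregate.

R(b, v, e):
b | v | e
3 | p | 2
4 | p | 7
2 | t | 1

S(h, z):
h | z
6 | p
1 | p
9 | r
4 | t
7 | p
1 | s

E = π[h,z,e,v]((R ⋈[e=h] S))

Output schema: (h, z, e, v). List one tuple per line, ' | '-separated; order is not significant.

Per-node cardinality:
  R → 3
  S → 6
  (R ⋈[e=h] S) → 3
  π[h,z,e,v]((R ⋈[e=h] S)) → 3

== RESULT ==
h | z | e | v
1 | p | 1 | t
1 | s | 1 | t
7 | p | 7 | p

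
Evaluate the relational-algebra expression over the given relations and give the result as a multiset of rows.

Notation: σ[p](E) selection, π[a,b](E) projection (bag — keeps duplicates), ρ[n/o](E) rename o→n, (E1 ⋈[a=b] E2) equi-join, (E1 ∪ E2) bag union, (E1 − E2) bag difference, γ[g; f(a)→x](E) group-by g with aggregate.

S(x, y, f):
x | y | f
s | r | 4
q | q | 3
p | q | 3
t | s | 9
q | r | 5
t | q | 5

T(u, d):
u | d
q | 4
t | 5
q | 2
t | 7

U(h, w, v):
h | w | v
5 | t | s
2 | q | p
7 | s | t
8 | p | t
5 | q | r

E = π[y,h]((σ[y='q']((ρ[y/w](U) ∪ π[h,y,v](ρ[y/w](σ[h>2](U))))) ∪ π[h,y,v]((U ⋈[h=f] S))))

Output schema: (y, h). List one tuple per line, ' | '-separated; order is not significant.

Per-node cardinality:
  U → 5
  ρ[y/w](U) → 5
  U → 5
  σ[h>2](U) → 4
  ρ[y/w](σ[h>2](U)) → 4
  π[h,y,v](ρ[y/w](σ[h>2](U))) → 4
  (ρ[y/w](U) ∪ π[h,y,v](ρ[y/w](σ[h>2](U)))) → 9
  σ[y='q']((ρ[y/w](U) ∪ π[h,y,v](ρ[y/w](σ[h>2](U))))) → 3
  U → 5
  S → 6
  (U ⋈[h=f] S) → 4
  π[h,y,v]((U ⋈[h=f] S)) → 4
  (σ[y='q']((ρ[y/w](U) ∪ π[h,y,v](ρ[y/w](σ[h>2](U))))) ∪ π[h,y,v]((U ⋈[h=f] S))) → 7
  π[y,h]((σ[y='q']((ρ[y/w](U) ∪ π[h,y,v](ρ[y/w](σ[h>2](U))))) ∪ π[h,y,v]((U ⋈[h=f] S)))) → 7

== RESULT ==
y | h
q | 2
q | 5
q | 5
q | 5
q | 5
r | 5
r | 5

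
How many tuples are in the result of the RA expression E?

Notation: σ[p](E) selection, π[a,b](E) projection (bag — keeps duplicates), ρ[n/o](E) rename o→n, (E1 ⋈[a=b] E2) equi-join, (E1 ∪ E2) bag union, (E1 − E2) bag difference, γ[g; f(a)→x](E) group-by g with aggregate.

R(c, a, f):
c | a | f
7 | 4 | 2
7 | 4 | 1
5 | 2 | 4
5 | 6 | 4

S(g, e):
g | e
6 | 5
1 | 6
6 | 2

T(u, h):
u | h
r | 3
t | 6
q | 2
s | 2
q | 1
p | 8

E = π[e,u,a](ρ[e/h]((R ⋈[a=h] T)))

Per-node cardinality:
  R → 4
  T → 6
  (R ⋈[a=h] T) → 3
  ρ[e/h]((R ⋈[a=h] T)) → 3
  π[e,u,a](ρ[e/h]((R ⋈[a=h] T))) → 3

|E| = 3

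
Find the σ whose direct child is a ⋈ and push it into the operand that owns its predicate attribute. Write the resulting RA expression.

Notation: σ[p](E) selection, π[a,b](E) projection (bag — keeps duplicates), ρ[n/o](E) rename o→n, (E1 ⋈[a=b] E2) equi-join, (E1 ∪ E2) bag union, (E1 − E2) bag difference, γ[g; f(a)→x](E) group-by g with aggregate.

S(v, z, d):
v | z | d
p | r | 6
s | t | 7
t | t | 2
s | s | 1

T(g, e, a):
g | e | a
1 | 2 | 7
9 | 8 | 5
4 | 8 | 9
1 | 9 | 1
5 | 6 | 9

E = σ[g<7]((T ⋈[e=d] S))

σ filters on g, owned by the left side.
E' = (σ[g<7](T) ⋈[e=d] S)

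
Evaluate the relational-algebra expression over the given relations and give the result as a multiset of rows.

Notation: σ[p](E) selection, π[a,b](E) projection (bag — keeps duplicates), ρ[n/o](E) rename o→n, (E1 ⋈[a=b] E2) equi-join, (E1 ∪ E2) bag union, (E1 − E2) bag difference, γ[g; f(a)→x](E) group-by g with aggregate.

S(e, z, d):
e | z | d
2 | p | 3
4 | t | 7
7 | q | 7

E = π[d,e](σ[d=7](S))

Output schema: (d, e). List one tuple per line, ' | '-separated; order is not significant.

Stepwise |·|:
  S → 3
  σ[d=7](S) → 2
  π[d,e](σ[d=7](S)) → 2

== RESULT ==
d | e
7 | 4
7 | 7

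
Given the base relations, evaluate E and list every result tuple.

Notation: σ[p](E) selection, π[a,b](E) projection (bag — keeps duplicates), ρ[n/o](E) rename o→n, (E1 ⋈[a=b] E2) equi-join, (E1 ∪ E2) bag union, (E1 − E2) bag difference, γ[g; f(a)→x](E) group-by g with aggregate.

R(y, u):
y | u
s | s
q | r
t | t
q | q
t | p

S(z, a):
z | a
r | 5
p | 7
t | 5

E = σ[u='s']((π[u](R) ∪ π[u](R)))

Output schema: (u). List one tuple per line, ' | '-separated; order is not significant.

Subexpression sizes:
  R → 5
  π[u](R) → 5
  R → 5
  π[u](R) → 5
  (π[u](R) ∪ π[u](R)) → 10
  σ[u='s']((π[u](R) ∪ π[u](R))) → 2

== RESULT ==
u
s
s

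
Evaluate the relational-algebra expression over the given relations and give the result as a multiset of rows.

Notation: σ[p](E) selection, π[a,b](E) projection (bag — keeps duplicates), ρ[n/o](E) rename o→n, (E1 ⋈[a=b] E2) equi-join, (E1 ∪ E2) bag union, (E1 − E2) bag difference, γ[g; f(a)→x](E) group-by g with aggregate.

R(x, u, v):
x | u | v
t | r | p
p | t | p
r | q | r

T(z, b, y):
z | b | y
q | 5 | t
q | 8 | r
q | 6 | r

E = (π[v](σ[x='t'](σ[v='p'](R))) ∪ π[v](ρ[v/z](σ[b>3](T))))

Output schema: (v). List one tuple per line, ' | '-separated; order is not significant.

Per-node cardinality:
  R → 3
  σ[v='p'](R) → 2
  σ[x='t'](σ[v='p'](R)) → 1
  π[v](σ[x='t'](σ[v='p'](R))) → 1
  T → 3
  σ[b>3](T) → 3
  ρ[v/z](σ[b>3](T)) → 3
  π[v](ρ[v/z](σ[b>3](T))) → 3
  (π[v](σ[x='t'](σ[v='p'](R))) ∪ π[v](ρ[v/z](σ[b>3](T)))) → 4

== RESULT ==
v
p
q
q
q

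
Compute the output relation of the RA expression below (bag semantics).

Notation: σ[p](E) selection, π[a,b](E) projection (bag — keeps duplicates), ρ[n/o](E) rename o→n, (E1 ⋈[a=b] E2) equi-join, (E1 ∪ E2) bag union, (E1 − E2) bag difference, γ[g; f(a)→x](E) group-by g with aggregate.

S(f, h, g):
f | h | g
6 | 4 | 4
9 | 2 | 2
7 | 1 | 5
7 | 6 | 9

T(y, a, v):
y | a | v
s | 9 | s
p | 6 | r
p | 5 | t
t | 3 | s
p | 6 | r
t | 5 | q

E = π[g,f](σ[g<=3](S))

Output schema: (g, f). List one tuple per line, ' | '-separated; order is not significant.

Stepwise |·|:
  S → 4
  σ[g<=3](S) → 1
  π[g,f](σ[g<=3](S)) → 1

== RESULT ==
g | f
2 | 9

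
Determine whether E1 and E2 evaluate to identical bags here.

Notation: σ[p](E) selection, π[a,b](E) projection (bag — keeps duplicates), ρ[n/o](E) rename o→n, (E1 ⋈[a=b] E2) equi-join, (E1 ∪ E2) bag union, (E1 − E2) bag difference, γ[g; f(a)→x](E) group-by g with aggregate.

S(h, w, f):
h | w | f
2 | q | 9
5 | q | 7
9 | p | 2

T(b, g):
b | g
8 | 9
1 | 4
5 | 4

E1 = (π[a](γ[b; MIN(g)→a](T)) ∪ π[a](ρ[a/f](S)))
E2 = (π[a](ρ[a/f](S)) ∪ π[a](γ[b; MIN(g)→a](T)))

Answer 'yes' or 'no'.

E1 row counts bottom-up:
  T → 3
  γ[b; MIN(g)→a](T) → 3
  π[a](γ[b; MIN(g)→a](T)) → 3
  S → 3
  ρ[a/f](S) → 3
  π[a](ρ[a/f](S)) → 3
  (π[a](γ[b; MIN(g)→a](T)) ∪ π[a](ρ[a/f](S))) → 6
E2 row counts bottom-up:
  S → 3
  ρ[a/f](S) → 3
  π[a](ρ[a/f](S)) → 3
  T → 3
  γ[b; MIN(g)→a](T) → 3
  π[a](γ[b; MIN(g)→a](T)) → 3
  (π[a](ρ[a/f](S)) ∪ π[a](γ[b; MIN(g)→a](T))) → 6

E1 and E2 produce the same multiset:
a
2
4
4
7
9
9

yes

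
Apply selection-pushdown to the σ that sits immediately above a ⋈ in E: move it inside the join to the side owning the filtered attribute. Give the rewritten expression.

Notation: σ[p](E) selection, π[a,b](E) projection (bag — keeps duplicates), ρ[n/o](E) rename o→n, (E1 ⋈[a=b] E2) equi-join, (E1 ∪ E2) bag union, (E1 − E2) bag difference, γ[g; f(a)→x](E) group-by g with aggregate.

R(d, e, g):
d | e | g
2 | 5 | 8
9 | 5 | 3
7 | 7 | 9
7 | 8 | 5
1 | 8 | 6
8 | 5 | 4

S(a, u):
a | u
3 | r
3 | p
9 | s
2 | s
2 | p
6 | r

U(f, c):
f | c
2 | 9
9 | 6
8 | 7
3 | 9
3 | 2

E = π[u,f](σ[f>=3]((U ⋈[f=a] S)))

σ filters on f, owned by the left side.
E' = π[u,f]((σ[f>=3](U) ⋈[f=a] S))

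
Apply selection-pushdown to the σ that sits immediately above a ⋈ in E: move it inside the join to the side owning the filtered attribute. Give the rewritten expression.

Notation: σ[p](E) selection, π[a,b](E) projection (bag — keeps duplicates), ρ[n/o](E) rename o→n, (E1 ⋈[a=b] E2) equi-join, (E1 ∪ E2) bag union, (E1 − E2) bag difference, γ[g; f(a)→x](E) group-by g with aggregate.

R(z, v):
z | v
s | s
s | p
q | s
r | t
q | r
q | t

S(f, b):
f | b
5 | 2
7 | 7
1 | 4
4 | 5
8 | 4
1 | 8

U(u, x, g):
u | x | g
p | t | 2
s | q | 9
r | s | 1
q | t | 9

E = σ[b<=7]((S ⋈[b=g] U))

σ filters on b, owned by the left side.
E' = (σ[b<=7](S) ⋈[b=g] U)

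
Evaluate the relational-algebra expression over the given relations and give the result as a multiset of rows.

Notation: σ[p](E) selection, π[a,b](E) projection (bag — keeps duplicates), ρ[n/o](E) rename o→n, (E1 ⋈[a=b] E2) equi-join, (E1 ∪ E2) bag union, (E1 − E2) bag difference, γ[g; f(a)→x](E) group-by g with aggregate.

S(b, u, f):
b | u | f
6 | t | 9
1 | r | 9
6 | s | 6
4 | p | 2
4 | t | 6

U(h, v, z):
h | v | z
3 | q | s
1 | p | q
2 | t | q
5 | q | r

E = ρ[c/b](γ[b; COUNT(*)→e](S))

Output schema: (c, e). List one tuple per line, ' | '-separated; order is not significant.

Stepwise |·|:
  S → 5
  γ[b; COUNT(*)→e](S) → 3
  ρ[c/b](γ[b; COUNT(*)→e](S)) → 3

== RESULT ==
c | e
1 | 1
4 | 2
6 | 2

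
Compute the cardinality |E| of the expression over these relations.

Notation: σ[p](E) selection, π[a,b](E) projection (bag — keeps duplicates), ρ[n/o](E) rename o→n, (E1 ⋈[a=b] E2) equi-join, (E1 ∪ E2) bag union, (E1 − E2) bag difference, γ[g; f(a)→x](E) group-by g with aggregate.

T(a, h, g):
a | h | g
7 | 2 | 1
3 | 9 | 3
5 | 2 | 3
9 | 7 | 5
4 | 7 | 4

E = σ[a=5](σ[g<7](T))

Per-node cardinality:
  T → 5
  σ[g<7](T) → 5
  σ[a=5](σ[g<7](T)) → 1

|E| = 1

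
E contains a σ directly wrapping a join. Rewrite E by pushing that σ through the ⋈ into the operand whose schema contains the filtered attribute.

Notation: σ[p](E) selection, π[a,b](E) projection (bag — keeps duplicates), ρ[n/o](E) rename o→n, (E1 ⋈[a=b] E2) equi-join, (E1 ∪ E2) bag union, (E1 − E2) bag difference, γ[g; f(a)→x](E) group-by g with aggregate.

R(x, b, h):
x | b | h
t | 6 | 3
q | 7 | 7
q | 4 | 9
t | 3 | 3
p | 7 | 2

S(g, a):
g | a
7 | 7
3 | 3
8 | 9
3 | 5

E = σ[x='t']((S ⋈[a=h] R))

σ filters on x, owned by the right side.
E' = (S ⋈[a=h] σ[x='t'](R))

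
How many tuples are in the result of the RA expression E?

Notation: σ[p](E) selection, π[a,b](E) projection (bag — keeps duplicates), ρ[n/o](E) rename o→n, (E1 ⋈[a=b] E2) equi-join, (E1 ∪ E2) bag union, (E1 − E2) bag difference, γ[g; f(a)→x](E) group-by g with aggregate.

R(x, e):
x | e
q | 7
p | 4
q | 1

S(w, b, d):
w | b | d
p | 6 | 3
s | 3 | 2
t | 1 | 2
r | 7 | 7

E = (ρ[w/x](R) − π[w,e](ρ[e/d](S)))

Stepwise |·|:
  R → 3
  ρ[w/x](R) → 3
  S → 4
  ρ[e/d](S) → 4
  π[w,e](ρ[e/d](S)) → 4
  (ρ[w/x](R) − π[w,e](ρ[e/d](S))) → 3

|E| = 3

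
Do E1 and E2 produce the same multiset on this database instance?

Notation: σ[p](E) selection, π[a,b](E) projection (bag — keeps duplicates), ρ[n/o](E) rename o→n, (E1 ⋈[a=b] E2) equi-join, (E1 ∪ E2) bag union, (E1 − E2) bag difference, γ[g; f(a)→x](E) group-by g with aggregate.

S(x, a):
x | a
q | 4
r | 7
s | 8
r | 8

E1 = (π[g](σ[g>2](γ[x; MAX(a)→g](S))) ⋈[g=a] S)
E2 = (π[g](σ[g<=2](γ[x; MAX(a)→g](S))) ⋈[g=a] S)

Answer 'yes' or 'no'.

E1 stepwise |·|:
  S → 4
  γ[x; MAX(a)→g](S) → 3
  σ[g>2](γ[x; MAX(a)→g](S)) → 3
  π[g](σ[g>2](γ[x; MAX(a)→g](S))) → 3
  S → 4
  (π[g](σ[g>2](γ[x; MAX(a)→g](S))) ⋈[g=a] S) → 5
E2 stepwise |·|:
  S → 4
  γ[x; MAX(a)→g](S) → 3
  σ[g<=2](γ[x; MAX(a)→g](S)) → 0
  π[g](σ[g<=2](γ[x; MAX(a)→g](S))) → 0
  S → 4
  (π[g](σ[g<=2](γ[x; MAX(a)→g](S))) ⋈[g=a] S) → 0

E1 result:
g | x | a
4 | q | 4
8 | r | 8
8 | r | 8
8 | s | 8
8 | s | 8
E2 result:
g | x | a
(0 rows)
Witness: (4, 'q', 4) appears 1× in E1 but 0× in E2.

no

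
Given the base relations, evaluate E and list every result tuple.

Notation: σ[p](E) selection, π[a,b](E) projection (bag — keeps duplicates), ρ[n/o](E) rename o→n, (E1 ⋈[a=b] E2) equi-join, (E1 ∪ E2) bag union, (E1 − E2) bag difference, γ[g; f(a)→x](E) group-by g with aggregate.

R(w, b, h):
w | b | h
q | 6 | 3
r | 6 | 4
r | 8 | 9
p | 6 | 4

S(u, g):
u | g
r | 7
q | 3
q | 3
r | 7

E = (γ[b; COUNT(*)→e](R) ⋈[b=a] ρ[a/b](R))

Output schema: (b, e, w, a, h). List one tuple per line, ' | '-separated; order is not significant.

Per-node cardinality:
  R → 4
  γ[b; COUNT(*)→e](R) → 2
  R → 4
  ρ[a/b](R) → 4
  (γ[b; COUNT(*)→e](R) ⋈[b=a] ρ[a/b](R)) → 4

== RESULT ==
b | e | w | a | h
6 | 3 | p | 6 | 4
6 | 3 | q | 6 | 3
6 | 3 | r | 6 | 4
8 | 1 | r | 8 | 9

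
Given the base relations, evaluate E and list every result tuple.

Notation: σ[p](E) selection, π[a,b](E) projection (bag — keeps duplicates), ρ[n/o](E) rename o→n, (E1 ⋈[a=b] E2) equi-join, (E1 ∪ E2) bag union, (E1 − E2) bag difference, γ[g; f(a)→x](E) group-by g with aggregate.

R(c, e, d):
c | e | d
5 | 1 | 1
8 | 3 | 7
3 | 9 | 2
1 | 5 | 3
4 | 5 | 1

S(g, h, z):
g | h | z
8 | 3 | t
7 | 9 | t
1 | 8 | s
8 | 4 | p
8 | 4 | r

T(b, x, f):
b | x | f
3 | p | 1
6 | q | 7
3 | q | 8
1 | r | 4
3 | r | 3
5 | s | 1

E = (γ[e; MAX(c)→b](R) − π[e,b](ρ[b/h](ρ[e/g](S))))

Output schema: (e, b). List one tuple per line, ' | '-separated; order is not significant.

Per-node cardinality:
  R → 5
  γ[e; MAX(c)→b](R) → 4
  S → 5
  ρ[e/g](S) → 5
  ρ[b/h](ρ[e/g](S)) → 5
  π[e,b](ρ[b/h](ρ[e/g](S))) → 5
  (γ[e; MAX(c)→b](R) − π[e,b](ρ[b/h](ρ[e/g](S)))) → 4

== RESULT ==
e | b
1 | 5
3 | 8
5 | 4
9 | 3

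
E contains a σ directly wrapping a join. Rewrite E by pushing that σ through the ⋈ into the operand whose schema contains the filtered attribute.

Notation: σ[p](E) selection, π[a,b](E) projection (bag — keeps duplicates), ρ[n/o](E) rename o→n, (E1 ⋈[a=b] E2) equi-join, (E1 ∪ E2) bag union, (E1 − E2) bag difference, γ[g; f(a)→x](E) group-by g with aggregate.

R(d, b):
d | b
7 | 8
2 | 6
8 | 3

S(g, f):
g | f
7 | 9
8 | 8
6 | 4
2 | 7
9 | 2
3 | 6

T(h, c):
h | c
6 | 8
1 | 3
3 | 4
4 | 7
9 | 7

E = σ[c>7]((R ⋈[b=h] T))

σ filters on c, owned by the right side.
E' = (R ⋈[b=h] σ[c>7](T))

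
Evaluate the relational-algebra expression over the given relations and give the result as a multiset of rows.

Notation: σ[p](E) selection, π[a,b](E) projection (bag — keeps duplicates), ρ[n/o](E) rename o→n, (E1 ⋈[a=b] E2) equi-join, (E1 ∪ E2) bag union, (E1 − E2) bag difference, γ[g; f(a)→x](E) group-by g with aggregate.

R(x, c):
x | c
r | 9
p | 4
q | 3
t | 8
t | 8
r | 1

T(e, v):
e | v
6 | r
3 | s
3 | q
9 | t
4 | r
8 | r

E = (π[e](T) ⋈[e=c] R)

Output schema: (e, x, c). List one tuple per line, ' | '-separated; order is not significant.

Row counts bottom-up:
  T → 6
  π[e](T) → 6
  R → 6
  (π[e](T) ⋈[e=c] R) → 6

== RESULT ==
e | x | c
3 | q | 3
3 | q | 3
4 | p | 4
8 | t | 8
8 | t | 8
9 | r | 9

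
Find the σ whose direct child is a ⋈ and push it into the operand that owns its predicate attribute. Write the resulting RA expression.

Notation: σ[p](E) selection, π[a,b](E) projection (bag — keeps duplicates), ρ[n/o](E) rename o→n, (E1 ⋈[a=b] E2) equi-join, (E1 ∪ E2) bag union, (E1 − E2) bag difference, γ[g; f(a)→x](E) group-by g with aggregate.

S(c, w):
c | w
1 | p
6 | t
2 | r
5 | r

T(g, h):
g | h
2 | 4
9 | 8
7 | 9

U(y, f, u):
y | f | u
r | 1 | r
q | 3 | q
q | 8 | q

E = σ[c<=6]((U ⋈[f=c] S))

σ filters on c, owned by the right side.
E' = (U ⋈[f=c] σ[c<=6](S))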